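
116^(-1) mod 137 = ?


Use the extended Euclidean algorithm on (137, 116); each row r = 137*s + 116*t:
r=137, s=1, t=0
r=116, s=0, t=1
q=1: r=21, s=1, t=-1   [137*(1) + 116*(-1) = 21]
q=5: r=11, s=-5, t=6   [137*(-5) + 116*(6) = 11]
q=1: r=10, s=6, t=-7   [137*(6) + 116*(-7) = 10]
q=1: r=1, s=-11, t=13   [137*(-11) + 116*(13) = 1]
q=10: r=0, s=116, t=-137   [137*(116) + 116*(-137) = 0]
GCD = 1 with t = 13, so 116*(13) ≡ 1 (mod 137)
Inverse = 13 mod 137 = 13
Check: 116 * 13 = 1508 ≡ 1 (mod 137)

116^(-1) ≡ 13 (mod 137)


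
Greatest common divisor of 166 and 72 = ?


166 = 2 * 72 + 22
72 = 3 * 22 + 6
22 = 3 * 6 + 4
6 = 1 * 4 + 2
4 = 2 * 2 + 0
GCD = 2


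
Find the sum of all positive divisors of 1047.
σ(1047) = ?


Divisors of 1047: 1, 3, 349, 1047
Sum = 1 + 3 + 349 + 1047 = 1400

σ(1047) = 1400


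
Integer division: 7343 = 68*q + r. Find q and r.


7343 = 68 * 107 + 67
Check: 7276 + 67 = 7343

q = 107, r = 67


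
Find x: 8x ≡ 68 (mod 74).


GCD(8, 74) = 2 divides 68
Divide: 4x ≡ 34 (mod 37)
x ≡ 27 (mod 37)


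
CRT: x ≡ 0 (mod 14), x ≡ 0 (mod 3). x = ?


M = 14*3 = 42
M1 = M/14 = 3, M2 = M/3 = 14
M1^(-1) mod 14 = 5, M2^(-1) mod 3 = 2
x = 0*3*5 + 0*14*2 = 0
0 mod 42 = 0
Check: 0 mod 14 = 0 ✓, 0 mod 3 = 0 ✓

x ≡ 0 (mod 42)


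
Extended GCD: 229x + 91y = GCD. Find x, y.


Tabular extended Euclidean (each row: r = 229*s + 91*t):
r=229, s=1, t=0
r=91, s=0, t=1
q=2: r=47, s=1, t=-2   [229*(1) + 91*(-2) = 47]
q=1: r=44, s=-1, t=3   [229*(-1) + 91*(3) = 44]
q=1: r=3, s=2, t=-5   [229*(2) + 91*(-5) = 3]
q=14: r=2, s=-29, t=73   [229*(-29) + 91*(73) = 2]
q=1: r=1, s=31, t=-78   [229*(31) + 91*(-78) = 1]
q=2: r=0, s=-91, t=229   [229*(-91) + 91*(229) = 0]
GCD = 1; from the row with r=1: x=31, y=-78
Check: 229*(31) + 91*(-78) = 7099 - 7098 = 1

GCD = 1, x = 31, y = -78


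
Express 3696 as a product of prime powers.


3696 / 2 = 1848
1848 / 2 = 924
924 / 2 = 462
462 / 2 = 231
231 / 3 = 77
77 / 7 = 11
11 / 11 = 1
3696 = 2^4 × 3 × 7 × 11


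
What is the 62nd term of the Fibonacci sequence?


Sequence: 1, 1, 2, 3, 5, 8, 13, 21, 34, 55, 89, 144, 233, 377, 610, 987, 1597, 2584, 4181, 6765, 10946, 17711, 28657, 46368, 75025, 121393, 196418, 317811, 514229, 832040, 1346269, 2178309, 3524578, 5702887, 9227465, 14930352, 24157817, 39088169, 63245986, 102334155, 165580141, 267914296, 433494437, 701408733, 1134903170, 1836311903, 2971215073, 4807526976, 7778742049, 12586269025, 20365011074, 32951280099, 53316291173, 86267571272, 139583862445, 225851433717, 365435296162, 591286729879, 956722026041, 1548008755920, 2504730781961, 4052739537881
F(62) = 4052739537881


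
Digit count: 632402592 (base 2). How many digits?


632402592 in base 2 = 100101101100011011001010100000
Number of digits = 30

30 digits (base 2)


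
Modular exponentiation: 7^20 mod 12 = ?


7^1 mod 12 = 7
7^2 mod 12 = 1
7^3 mod 12 = 7
7^4 mod 12 = 1
7^5 mod 12 = 7
7^6 mod 12 = 1
7^7 mod 12 = 7
7^8 mod 12 = 1
7^9 mod 12 = 7
7^10 mod 12 = 1
7^11 mod 12 = 7
7^12 mod 12 = 1
7^13 mod 12 = 7
7^14 mod 12 = 1
7^15 mod 12 = 7
7^16 mod 12 = 1
7^17 mod 12 = 7
7^18 mod 12 = 1
7^19 mod 12 = 7
7^20 mod 12 = 1


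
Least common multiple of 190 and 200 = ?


GCD(190, 200) = 10
LCM = 190*200/10 = 38000/10 = 3800

LCM = 3800


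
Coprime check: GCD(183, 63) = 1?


Euclidean algorithm:
183 = 2 * 63 + 57
63 = 1 * 57 + 6
57 = 9 * 6 + 3
6 = 2 * 3 + 0
GCD(183, 63) = 3

No, not coprime (GCD = 3)


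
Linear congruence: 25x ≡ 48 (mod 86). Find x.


GCD(25, 86) = 1, unique solution
a^(-1) mod 86 = 31
x = 31 * 48 mod 86 = 26

x ≡ 26 (mod 86)


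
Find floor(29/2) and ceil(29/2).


29/2 = 14.5000
floor = 14
ceil = 15

floor = 14, ceil = 15


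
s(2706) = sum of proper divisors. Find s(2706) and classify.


Proper divisors: 1, 2, 3, 6, 11, 22, 33, 41, 66, 82, 123, 246, 451, 902, 1353
Sum = 1 + 2 + 3 + 6 + 11 + 22 + 33 + 41 + 66 + 82 + 123 + 246 + 451 + 902 + 1353 = 3342
3342 > 2706 → abundant

s(2706) = 3342 (abundant)


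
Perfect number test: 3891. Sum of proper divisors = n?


Proper divisors of 3891: 1, 3, 1297
Sum = 1 + 3 + 1297 = 1301

No, 3891 is not perfect (1301 ≠ 3891)


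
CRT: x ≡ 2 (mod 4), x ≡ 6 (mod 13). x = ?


M = 4*13 = 52
M1 = M/4 = 13, M2 = M/13 = 4
M1^(-1) mod 4 = 1, M2^(-1) mod 13 = 10
x = 2*13*1 + 6*4*10 = 266
266 mod 52 = 6
Check: 6 mod 4 = 2 ✓, 6 mod 13 = 6 ✓

x ≡ 6 (mod 52)


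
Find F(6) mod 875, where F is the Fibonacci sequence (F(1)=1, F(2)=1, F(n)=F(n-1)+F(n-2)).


F(k) mod 875 for k=1..6:
1, 1, 2, 3, 5, 8
F(6) mod 875 = 8


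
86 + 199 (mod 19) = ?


86 + 199 = 285
285 mod 19 = 0


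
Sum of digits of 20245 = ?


2 + 0 + 2 + 4 + 5 = 13


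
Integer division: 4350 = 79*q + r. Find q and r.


4350 = 79 * 55 + 5
Check: 4345 + 5 = 4350

q = 55, r = 5


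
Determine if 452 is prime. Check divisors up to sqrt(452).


452 / 2 = 226 (exact division)
452 is NOT prime.

No, 452 is not prime


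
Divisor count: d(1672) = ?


1672 = 2^3 × 11^1 × 19^1
d(1672) = (3+1) × (1+1) × (1+1) = 16

16 divisors


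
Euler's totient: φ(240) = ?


240 = 2^4 × 3 × 5
Prime factors: 2, 3, 5
φ(240) = 240 × (1-1/2) × (1-1/3) × (1-1/5)
= 240 × 1/2 × 2/3 × 4/5 = 64

φ(240) = 64


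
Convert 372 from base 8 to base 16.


372 (base 8) = 250 (decimal)
250 (decimal) = FA (base 16)


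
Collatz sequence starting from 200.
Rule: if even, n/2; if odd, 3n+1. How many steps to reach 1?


200 → 100 → 50 → 25 → 76 → 38 → 19 → 58 → 29 → 88 → 44 → 22 → 11 → 34 → 17 → 52 → 26 → 13 → 40 → 20 → 10 → 5 → 16 → 8 → 4 → 2 → 1
Total steps = 26

26 steps


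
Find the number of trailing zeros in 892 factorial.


floor(892/5) = 178
floor(892/25) = 35
floor(892/125) = 7
floor(892/625) = 1
Total = 221

221 trailing zeros


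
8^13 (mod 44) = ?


8^1 mod 44 = 8
8^2 mod 44 = 20
8^3 mod 44 = 28
8^4 mod 44 = 4
8^5 mod 44 = 32
8^6 mod 44 = 36
8^7 mod 44 = 24
8^8 mod 44 = 16
8^9 mod 44 = 40
8^10 mod 44 = 12
8^11 mod 44 = 8
8^12 mod 44 = 20
8^13 mod 44 = 28


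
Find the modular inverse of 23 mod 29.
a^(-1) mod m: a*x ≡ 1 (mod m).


Use the extended Euclidean algorithm on (29, 23); each row r = 29*s + 23*t:
r=29, s=1, t=0
r=23, s=0, t=1
q=1: r=6, s=1, t=-1   [29*(1) + 23*(-1) = 6]
q=3: r=5, s=-3, t=4   [29*(-3) + 23*(4) = 5]
q=1: r=1, s=4, t=-5   [29*(4) + 23*(-5) = 1]
q=5: r=0, s=-23, t=29   [29*(-23) + 23*(29) = 0]
GCD = 1 with t = -5, so 23*(-5) ≡ 1 (mod 29)
Inverse = -5 mod 29 = 24
Check: 23 * 24 = 552 ≡ 1 (mod 29)

23^(-1) ≡ 24 (mod 29)


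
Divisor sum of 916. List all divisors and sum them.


Divisors of 916: 1, 2, 4, 229, 458, 916
Sum = 1 + 2 + 4 + 229 + 458 + 916 = 1610

σ(916) = 1610


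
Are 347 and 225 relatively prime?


Euclidean algorithm:
347 = 1 * 225 + 122
225 = 1 * 122 + 103
122 = 1 * 103 + 19
103 = 5 * 19 + 8
19 = 2 * 8 + 3
8 = 2 * 3 + 2
3 = 1 * 2 + 1
2 = 2 * 1 + 0
GCD(347, 225) = 1

Yes, coprime (GCD = 1)


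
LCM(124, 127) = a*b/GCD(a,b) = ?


GCD(124, 127) = 1
LCM = 124*127/1 = 15748/1 = 15748

LCM = 15748


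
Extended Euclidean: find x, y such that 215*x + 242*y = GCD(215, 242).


Tabular extended Euclidean (each row: r = 215*s + 242*t):
r=215, s=1, t=0
r=242, s=0, t=1
q=0: r=215, s=1, t=0   [215*(1) + 242*(0) = 215]
q=1: r=27, s=-1, t=1   [215*(-1) + 242*(1) = 27]
q=7: r=26, s=8, t=-7   [215*(8) + 242*(-7) = 26]
q=1: r=1, s=-9, t=8   [215*(-9) + 242*(8) = 1]
q=26: r=0, s=242, t=-215   [215*(242) + 242*(-215) = 0]
GCD = 1; from the row with r=1: x=-9, y=8
Check: 215*(-9) + 242*(8) = -1935 + 1936 = 1

GCD = 1, x = -9, y = 8


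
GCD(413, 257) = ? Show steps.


413 = 1 * 257 + 156
257 = 1 * 156 + 101
156 = 1 * 101 + 55
101 = 1 * 55 + 46
55 = 1 * 46 + 9
46 = 5 * 9 + 1
9 = 9 * 1 + 0
GCD = 1


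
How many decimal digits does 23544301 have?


23544301 has 8 digits in base 10
floor(log10(23544301)) + 1 = floor(7.3719) + 1 = 8

8 digits (base 10)


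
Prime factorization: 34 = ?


34 / 2 = 17
17 / 17 = 1
34 = 2 × 17


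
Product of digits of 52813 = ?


5 × 2 × 8 × 1 × 3 = 240


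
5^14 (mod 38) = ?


5^1 mod 38 = 5
5^2 mod 38 = 25
5^3 mod 38 = 11
5^4 mod 38 = 17
5^5 mod 38 = 9
5^6 mod 38 = 7
5^7 mod 38 = 35
5^8 mod 38 = 23
5^9 mod 38 = 1
5^10 mod 38 = 5
5^11 mod 38 = 25
5^12 mod 38 = 11
5^13 mod 38 = 17
5^14 mod 38 = 9


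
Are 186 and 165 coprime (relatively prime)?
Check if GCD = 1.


Euclidean algorithm:
186 = 1 * 165 + 21
165 = 7 * 21 + 18
21 = 1 * 18 + 3
18 = 6 * 3 + 0
GCD(186, 165) = 3

No, not coprime (GCD = 3)


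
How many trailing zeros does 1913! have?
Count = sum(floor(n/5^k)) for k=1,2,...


floor(1913/5) = 382
floor(1913/25) = 76
floor(1913/125) = 15
floor(1913/625) = 3
Total = 476

476 trailing zeros


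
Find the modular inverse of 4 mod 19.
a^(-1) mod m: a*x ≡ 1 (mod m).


Use the extended Euclidean algorithm on (19, 4); each row r = 19*s + 4*t:
r=19, s=1, t=0
r=4, s=0, t=1
q=4: r=3, s=1, t=-4   [19*(1) + 4*(-4) = 3]
q=1: r=1, s=-1, t=5   [19*(-1) + 4*(5) = 1]
q=3: r=0, s=4, t=-19   [19*(4) + 4*(-19) = 0]
GCD = 1 with t = 5, so 4*(5) ≡ 1 (mod 19)
Inverse = 5 mod 19 = 5
Check: 4 * 5 = 20 ≡ 1 (mod 19)

4^(-1) ≡ 5 (mod 19)


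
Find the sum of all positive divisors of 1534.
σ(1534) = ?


Divisors of 1534: 1, 2, 13, 26, 59, 118, 767, 1534
Sum = 1 + 2 + 13 + 26 + 59 + 118 + 767 + 1534 = 2520

σ(1534) = 2520


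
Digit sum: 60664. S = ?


6 + 0 + 6 + 6 + 4 = 22


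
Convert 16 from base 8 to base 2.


16 (base 8) = 14 (decimal)
14 (decimal) = 1110 (base 2)


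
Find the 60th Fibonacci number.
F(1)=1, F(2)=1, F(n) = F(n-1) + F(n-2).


Sequence: 1, 1, 2, 3, 5, 8, 13, 21, 34, 55, 89, 144, 233, 377, 610, 987, 1597, 2584, 4181, 6765, 10946, 17711, 28657, 46368, 75025, 121393, 196418, 317811, 514229, 832040, 1346269, 2178309, 3524578, 5702887, 9227465, 14930352, 24157817, 39088169, 63245986, 102334155, 165580141, 267914296, 433494437, 701408733, 1134903170, 1836311903, 2971215073, 4807526976, 7778742049, 12586269025, 20365011074, 32951280099, 53316291173, 86267571272, 139583862445, 225851433717, 365435296162, 591286729879, 956722026041, 1548008755920
F(60) = 1548008755920


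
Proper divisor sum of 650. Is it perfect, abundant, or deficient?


Proper divisors: 1, 2, 5, 10, 13, 25, 26, 50, 65, 130, 325
Sum = 1 + 2 + 5 + 10 + 13 + 25 + 26 + 50 + 65 + 130 + 325 = 652
652 > 650 → abundant

s(650) = 652 (abundant)


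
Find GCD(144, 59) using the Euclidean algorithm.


144 = 2 * 59 + 26
59 = 2 * 26 + 7
26 = 3 * 7 + 5
7 = 1 * 5 + 2
5 = 2 * 2 + 1
2 = 2 * 1 + 0
GCD = 1


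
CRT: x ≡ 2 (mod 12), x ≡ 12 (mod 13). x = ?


M = 12*13 = 156
M1 = M/12 = 13, M2 = M/13 = 12
M1^(-1) mod 12 = 1, M2^(-1) mod 13 = 12
x = 2*13*1 + 12*12*12 = 1754
1754 mod 156 = 38
Check: 38 mod 12 = 2 ✓, 38 mod 13 = 12 ✓

x ≡ 38 (mod 156)


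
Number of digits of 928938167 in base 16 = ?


928938167 in base 16 = 375E78B7
Number of digits = 8

8 digits (base 16)


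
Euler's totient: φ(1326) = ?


1326 = 2 × 3 × 13 × 17
Prime factors: 2, 3, 13, 17
φ(1326) = 1326 × (1-1/2) × (1-1/3) × (1-1/13) × (1-1/17)
= 1326 × 1/2 × 2/3 × 12/13 × 16/17 = 384

φ(1326) = 384


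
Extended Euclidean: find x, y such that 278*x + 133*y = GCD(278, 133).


Tabular extended Euclidean (each row: r = 278*s + 133*t):
r=278, s=1, t=0
r=133, s=0, t=1
q=2: r=12, s=1, t=-2   [278*(1) + 133*(-2) = 12]
q=11: r=1, s=-11, t=23   [278*(-11) + 133*(23) = 1]
q=12: r=0, s=133, t=-278   [278*(133) + 133*(-278) = 0]
GCD = 1; from the row with r=1: x=-11, y=23
Check: 278*(-11) + 133*(23) = -3058 + 3059 = 1

GCD = 1, x = -11, y = 23


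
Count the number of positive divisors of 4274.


4274 = 2^1 × 2137^1
d(4274) = (1+1) × (1+1) = 4

4 divisors


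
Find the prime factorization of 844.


844 / 2 = 422
422 / 2 = 211
211 / 211 = 1
844 = 2^2 × 211


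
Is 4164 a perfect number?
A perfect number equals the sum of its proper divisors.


Proper divisors of 4164: 1, 2, 3, 4, 6, 12, 347, 694, 1041, 1388, 2082
Sum = 1 + 2 + 3 + 4 + 6 + 12 + 347 + 694 + 1041 + 1388 + 2082 = 5580

No, 4164 is not perfect (5580 ≠ 4164)


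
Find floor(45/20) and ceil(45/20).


45/20 = 2.2500
floor = 2
ceil = 3

floor = 2, ceil = 3


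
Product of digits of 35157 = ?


3 × 5 × 1 × 5 × 7 = 525


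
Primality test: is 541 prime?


Check divisors up to sqrt(541) = 23.2594
No divisors found.
541 is prime.

Yes, 541 is prime


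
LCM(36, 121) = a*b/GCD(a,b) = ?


GCD(36, 121) = 1
LCM = 36*121/1 = 4356/1 = 4356

LCM = 4356


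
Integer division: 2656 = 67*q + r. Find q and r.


2656 = 67 * 39 + 43
Check: 2613 + 43 = 2656

q = 39, r = 43


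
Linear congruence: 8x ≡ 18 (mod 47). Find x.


GCD(8, 47) = 1, unique solution
a^(-1) mod 47 = 6
x = 6 * 18 mod 47 = 14

x ≡ 14 (mod 47)


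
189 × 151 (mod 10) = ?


189 × 151 = 28539
28539 mod 10 = 9


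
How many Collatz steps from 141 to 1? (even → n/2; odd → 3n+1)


141 → 424 → 212 → 106 → 53 → 160 → 80 → 40 → 20 → 10 → 5 → 16 → 8 → 4 → 2 → 1
Total steps = 15

15 steps


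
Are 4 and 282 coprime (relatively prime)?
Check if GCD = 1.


Euclidean algorithm:
282 = 70 * 4 + 2
4 = 2 * 2 + 0
GCD(4, 282) = 2

No, not coprime (GCD = 2)


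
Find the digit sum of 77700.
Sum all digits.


7 + 7 + 7 + 0 + 0 = 21


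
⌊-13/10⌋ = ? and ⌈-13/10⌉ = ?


-13/10 = -1.3000
floor = -2
ceil = -1

floor = -2, ceil = -1


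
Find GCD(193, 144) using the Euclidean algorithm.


193 = 1 * 144 + 49
144 = 2 * 49 + 46
49 = 1 * 46 + 3
46 = 15 * 3 + 1
3 = 3 * 1 + 0
GCD = 1


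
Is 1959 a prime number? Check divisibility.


1959 / 3 = 653 (exact division)
1959 is NOT prime.

No, 1959 is not prime


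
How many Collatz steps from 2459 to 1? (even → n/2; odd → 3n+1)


2459 → 7378 → 3689 → 11068 → 5534 → 2767 → 8302 → 4151 → 12454 → 6227 → 18682 → 9341 → 28024 → 14012 → 7006 → 3503 → 10510 → 5255 → 15766 → 7883 → 23650 → 11825 → 35476 → 17738 → 8869 → 26608 → 13304 → 6652 → 3326 → 1663 → 4990 → 2495 → 7486 → 3743 → 11230 → 5615 → 16846 → 8423 → 25270 → 12635 → 37906 → 18953 → 56860 → 28430 → 14215 → 42646 → 21323 → 63970 → 31985 → 95956 → 47978 → 23989 → 71968 → 35984 → 17992 → 8996 → 4498 → 2249 → 6748 → 3374 → 1687 → 5062 → 2531 → 7594 → 3797 → 11392 → 5696 → 2848 → 1424 → 712 → 356 → 178 → 89 → 268 → 134 → 67 → 202 → 101 → 304 → 152 → 76 → 38 → 19 → 58 → 29 → 88 → 44 → 22 → 11 → 34 → 17 → 52 → 26 → 13 → 40 → 20 → 10 → 5 → 16 → 8 → 4 → 2 → 1
Total steps = 102

102 steps


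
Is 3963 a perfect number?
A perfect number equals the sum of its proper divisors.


Proper divisors of 3963: 1, 3, 1321
Sum = 1 + 3 + 1321 = 1325

No, 3963 is not perfect (1325 ≠ 3963)


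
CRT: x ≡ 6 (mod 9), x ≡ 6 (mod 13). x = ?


M = 9*13 = 117
M1 = M/9 = 13, M2 = M/13 = 9
M1^(-1) mod 9 = 7, M2^(-1) mod 13 = 3
x = 6*13*7 + 6*9*3 = 708
708 mod 117 = 6
Check: 6 mod 9 = 6 ✓, 6 mod 13 = 6 ✓

x ≡ 6 (mod 117)


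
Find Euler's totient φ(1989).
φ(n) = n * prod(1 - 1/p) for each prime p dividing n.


1989 = 3^2 × 13 × 17
Prime factors: 3, 13, 17
φ(1989) = 1989 × (1-1/3) × (1-1/13) × (1-1/17)
= 1989 × 2/3 × 12/13 × 16/17 = 1152

φ(1989) = 1152


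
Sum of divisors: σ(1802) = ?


Divisors of 1802: 1, 2, 17, 34, 53, 106, 901, 1802
Sum = 1 + 2 + 17 + 34 + 53 + 106 + 901 + 1802 = 2916

σ(1802) = 2916


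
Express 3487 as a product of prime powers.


3487 / 11 = 317
317 / 317 = 1
3487 = 11 × 317


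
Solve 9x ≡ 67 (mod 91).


GCD(9, 91) = 1, unique solution
a^(-1) mod 91 = 81
x = 81 * 67 mod 91 = 58

x ≡ 58 (mod 91)


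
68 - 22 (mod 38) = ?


68 - 22 = 46
46 mod 38 = 8


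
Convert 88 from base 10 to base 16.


88 (base 10) = 88 (decimal)
88 (decimal) = 58 (base 16)


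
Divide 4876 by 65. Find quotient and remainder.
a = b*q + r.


4876 = 65 * 75 + 1
Check: 4875 + 1 = 4876

q = 75, r = 1


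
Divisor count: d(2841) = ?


2841 = 3^1 × 947^1
d(2841) = (1+1) × (1+1) = 4

4 divisors


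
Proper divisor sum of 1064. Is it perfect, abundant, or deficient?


Proper divisors: 1, 2, 4, 7, 8, 14, 19, 28, 38, 56, 76, 133, 152, 266, 532
Sum = 1 + 2 + 4 + 7 + 8 + 14 + 19 + 28 + 38 + 56 + 76 + 133 + 152 + 266 + 532 = 1336
1336 > 1064 → abundant

s(1064) = 1336 (abundant)


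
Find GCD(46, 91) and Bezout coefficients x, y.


Tabular extended Euclidean (each row: r = 46*s + 91*t):
r=46, s=1, t=0
r=91, s=0, t=1
q=0: r=46, s=1, t=0   [46*(1) + 91*(0) = 46]
q=1: r=45, s=-1, t=1   [46*(-1) + 91*(1) = 45]
q=1: r=1, s=2, t=-1   [46*(2) + 91*(-1) = 1]
q=45: r=0, s=-91, t=46   [46*(-91) + 91*(46) = 0]
GCD = 1; from the row with r=1: x=2, y=-1
Check: 46*(2) + 91*(-1) = 92 - 91 = 1

GCD = 1, x = 2, y = -1


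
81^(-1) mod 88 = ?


Use the extended Euclidean algorithm on (88, 81); each row r = 88*s + 81*t:
r=88, s=1, t=0
r=81, s=0, t=1
q=1: r=7, s=1, t=-1   [88*(1) + 81*(-1) = 7]
q=11: r=4, s=-11, t=12   [88*(-11) + 81*(12) = 4]
q=1: r=3, s=12, t=-13   [88*(12) + 81*(-13) = 3]
q=1: r=1, s=-23, t=25   [88*(-23) + 81*(25) = 1]
q=3: r=0, s=81, t=-88   [88*(81) + 81*(-88) = 0]
GCD = 1 with t = 25, so 81*(25) ≡ 1 (mod 88)
Inverse = 25 mod 88 = 25
Check: 81 * 25 = 2025 ≡ 1 (mod 88)

81^(-1) ≡ 25 (mod 88)


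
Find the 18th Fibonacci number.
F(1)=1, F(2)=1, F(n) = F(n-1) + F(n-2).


Sequence: 1, 1, 2, 3, 5, 8, 13, 21, 34, 55, 89, 144, 233, 377, 610, 987, 1597, 2584
F(18) = 2584


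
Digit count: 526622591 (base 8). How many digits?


526622591 in base 8 = 3730717577
Number of digits = 10

10 digits (base 8)


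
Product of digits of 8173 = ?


8 × 1 × 7 × 3 = 168


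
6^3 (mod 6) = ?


6^1 mod 6 = 0
6^2 mod 6 = 0
6^3 mod 6 = 0


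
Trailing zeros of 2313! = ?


floor(2313/5) = 462
floor(2313/25) = 92
floor(2313/125) = 18
floor(2313/625) = 3
Total = 575

575 trailing zeros


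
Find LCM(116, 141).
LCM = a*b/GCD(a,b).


GCD(116, 141) = 1
LCM = 116*141/1 = 16356/1 = 16356

LCM = 16356


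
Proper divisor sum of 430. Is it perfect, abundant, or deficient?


Proper divisors: 1, 2, 5, 10, 43, 86, 215
Sum = 1 + 2 + 5 + 10 + 43 + 86 + 215 = 362
362 < 430 → deficient

s(430) = 362 (deficient)


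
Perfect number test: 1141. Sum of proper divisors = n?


Proper divisors of 1141: 1, 7, 163
Sum = 1 + 7 + 163 = 171

No, 1141 is not perfect (171 ≠ 1141)


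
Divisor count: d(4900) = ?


4900 = 2^2 × 5^2 × 7^2
d(4900) = (2+1) × (2+1) × (2+1) = 27

27 divisors


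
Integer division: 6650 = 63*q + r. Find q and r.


6650 = 63 * 105 + 35
Check: 6615 + 35 = 6650

q = 105, r = 35


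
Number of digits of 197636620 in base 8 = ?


197636620 in base 8 = 1361731014
Number of digits = 10

10 digits (base 8)


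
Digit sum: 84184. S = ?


8 + 4 + 1 + 8 + 4 = 25


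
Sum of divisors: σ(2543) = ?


Divisors of 2543: 1, 2543
Sum = 1 + 2543 = 2544

σ(2543) = 2544


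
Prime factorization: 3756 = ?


3756 / 2 = 1878
1878 / 2 = 939
939 / 3 = 313
313 / 313 = 1
3756 = 2^2 × 3 × 313


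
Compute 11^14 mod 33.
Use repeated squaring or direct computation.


11^1 mod 33 = 11
11^2 mod 33 = 22
11^3 mod 33 = 11
11^4 mod 33 = 22
11^5 mod 33 = 11
11^6 mod 33 = 22
11^7 mod 33 = 11
11^8 mod 33 = 22
11^9 mod 33 = 11
11^10 mod 33 = 22
11^11 mod 33 = 11
11^12 mod 33 = 22
11^13 mod 33 = 11
11^14 mod 33 = 22


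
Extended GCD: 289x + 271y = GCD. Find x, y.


Tabular extended Euclidean (each row: r = 289*s + 271*t):
r=289, s=1, t=0
r=271, s=0, t=1
q=1: r=18, s=1, t=-1   [289*(1) + 271*(-1) = 18]
q=15: r=1, s=-15, t=16   [289*(-15) + 271*(16) = 1]
q=18: r=0, s=271, t=-289   [289*(271) + 271*(-289) = 0]
GCD = 1; from the row with r=1: x=-15, y=16
Check: 289*(-15) + 271*(16) = -4335 + 4336 = 1

GCD = 1, x = -15, y = 16


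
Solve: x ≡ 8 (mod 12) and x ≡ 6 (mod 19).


M = 12*19 = 228
M1 = M/12 = 19, M2 = M/19 = 12
M1^(-1) mod 12 = 7, M2^(-1) mod 19 = 8
x = 8*19*7 + 6*12*8 = 1640
1640 mod 228 = 44
Check: 44 mod 12 = 8 ✓, 44 mod 19 = 6 ✓

x ≡ 44 (mod 228)


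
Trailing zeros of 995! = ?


floor(995/5) = 199
floor(995/25) = 39
floor(995/125) = 7
floor(995/625) = 1
Total = 246

246 trailing zeros


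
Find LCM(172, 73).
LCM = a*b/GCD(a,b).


GCD(172, 73) = 1
LCM = 172*73/1 = 12556/1 = 12556

LCM = 12556


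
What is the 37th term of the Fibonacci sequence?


Sequence: 1, 1, 2, 3, 5, 8, 13, 21, 34, 55, 89, 144, 233, 377, 610, 987, 1597, 2584, 4181, 6765, 10946, 17711, 28657, 46368, 75025, 121393, 196418, 317811, 514229, 832040, 1346269, 2178309, 3524578, 5702887, 9227465, 14930352, 24157817
F(37) = 24157817


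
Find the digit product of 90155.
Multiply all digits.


9 × 0 × 1 × 5 × 5 = 0


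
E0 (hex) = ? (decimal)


E0 (base 16) = 224 (decimal)
224 (decimal) = 224 (base 10)


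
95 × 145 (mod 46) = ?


95 × 145 = 13775
13775 mod 46 = 21


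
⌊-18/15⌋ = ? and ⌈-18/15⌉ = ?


-18/15 = -1.2000
floor = -2
ceil = -1

floor = -2, ceil = -1


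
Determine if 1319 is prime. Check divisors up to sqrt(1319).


Check divisors up to sqrt(1319) = 36.3180
No divisors found.
1319 is prime.

Yes, 1319 is prime


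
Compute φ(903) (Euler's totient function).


903 = 3 × 7 × 43
Prime factors: 3, 7, 43
φ(903) = 903 × (1-1/3) × (1-1/7) × (1-1/43)
= 903 × 2/3 × 6/7 × 42/43 = 504

φ(903) = 504


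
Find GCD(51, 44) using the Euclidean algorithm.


51 = 1 * 44 + 7
44 = 6 * 7 + 2
7 = 3 * 2 + 1
2 = 2 * 1 + 0
GCD = 1


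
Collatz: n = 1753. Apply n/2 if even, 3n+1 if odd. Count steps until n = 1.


1753 → 5260 → 2630 → 1315 → 3946 → 1973 → 5920 → 2960 → 1480 → 740 → 370 → 185 → 556 → 278 → 139 → 418 → 209 → 628 → 314 → 157 → 472 → 236 → 118 → 59 → 178 → 89 → 268 → 134 → 67 → 202 → 101 → 304 → 152 → 76 → 38 → 19 → 58 → 29 → 88 → 44 → 22 → 11 → 34 → 17 → 52 → 26 → 13 → 40 → 20 → 10 → 5 → 16 → 8 → 4 → 2 → 1
Total steps = 55

55 steps


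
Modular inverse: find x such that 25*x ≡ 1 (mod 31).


Use the extended Euclidean algorithm on (31, 25); each row r = 31*s + 25*t:
r=31, s=1, t=0
r=25, s=0, t=1
q=1: r=6, s=1, t=-1   [31*(1) + 25*(-1) = 6]
q=4: r=1, s=-4, t=5   [31*(-4) + 25*(5) = 1]
q=6: r=0, s=25, t=-31   [31*(25) + 25*(-31) = 0]
GCD = 1 with t = 5, so 25*(5) ≡ 1 (mod 31)
Inverse = 5 mod 31 = 5
Check: 25 * 5 = 125 ≡ 1 (mod 31)

25^(-1) ≡ 5 (mod 31)


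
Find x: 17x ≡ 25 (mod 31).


GCD(17, 31) = 1, unique solution
a^(-1) mod 31 = 11
x = 11 * 25 mod 31 = 27

x ≡ 27 (mod 31)


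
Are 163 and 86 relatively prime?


Euclidean algorithm:
163 = 1 * 86 + 77
86 = 1 * 77 + 9
77 = 8 * 9 + 5
9 = 1 * 5 + 4
5 = 1 * 4 + 1
4 = 4 * 1 + 0
GCD(163, 86) = 1

Yes, coprime (GCD = 1)


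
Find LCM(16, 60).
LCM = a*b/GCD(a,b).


GCD(16, 60) = 4
LCM = 16*60/4 = 960/4 = 240

LCM = 240


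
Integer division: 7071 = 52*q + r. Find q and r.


7071 = 52 * 135 + 51
Check: 7020 + 51 = 7071

q = 135, r = 51


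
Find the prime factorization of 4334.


4334 / 2 = 2167
2167 / 11 = 197
197 / 197 = 1
4334 = 2 × 11 × 197


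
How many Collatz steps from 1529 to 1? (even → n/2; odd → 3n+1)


1529 → 4588 → 2294 → 1147 → 3442 → 1721 → 5164 → 2582 → 1291 → 3874 → 1937 → 5812 → 2906 → 1453 → 4360 → 2180 → 1090 → 545 → 1636 → 818 → 409 → 1228 → 614 → 307 → 922 → 461 → 1384 → 692 → 346 → 173 → 520 → 260 → 130 → 65 → 196 → 98 → 49 → 148 → 74 → 37 → 112 → 56 → 28 → 14 → 7 → 22 → 11 → 34 → 17 → 52 → 26 → 13 → 40 → 20 → 10 → 5 → 16 → 8 → 4 → 2 → 1
Total steps = 60

60 steps


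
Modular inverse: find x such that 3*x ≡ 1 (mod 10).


Use the extended Euclidean algorithm on (10, 3); each row r = 10*s + 3*t:
r=10, s=1, t=0
r=3, s=0, t=1
q=3: r=1, s=1, t=-3   [10*(1) + 3*(-3) = 1]
q=3: r=0, s=-3, t=10   [10*(-3) + 3*(10) = 0]
GCD = 1 with t = -3, so 3*(-3) ≡ 1 (mod 10)
Inverse = -3 mod 10 = 7
Check: 3 * 7 = 21 ≡ 1 (mod 10)

3^(-1) ≡ 7 (mod 10)


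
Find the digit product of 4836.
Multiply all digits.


4 × 8 × 3 × 6 = 576


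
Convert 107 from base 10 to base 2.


107 (base 10) = 107 (decimal)
107 (decimal) = 1101011 (base 2)


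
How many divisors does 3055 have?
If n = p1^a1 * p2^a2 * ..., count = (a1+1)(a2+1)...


3055 = 5^1 × 13^1 × 47^1
d(3055) = (1+1) × (1+1) × (1+1) = 8

8 divisors


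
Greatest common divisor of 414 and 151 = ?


414 = 2 * 151 + 112
151 = 1 * 112 + 39
112 = 2 * 39 + 34
39 = 1 * 34 + 5
34 = 6 * 5 + 4
5 = 1 * 4 + 1
4 = 4 * 1 + 0
GCD = 1


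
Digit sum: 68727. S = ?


6 + 8 + 7 + 2 + 7 = 30


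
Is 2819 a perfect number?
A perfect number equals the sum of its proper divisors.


Proper divisors of 2819: 1
Sum = 1 = 1

No, 2819 is not perfect (1 ≠ 2819)


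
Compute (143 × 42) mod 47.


143 × 42 = 6006
6006 mod 47 = 37


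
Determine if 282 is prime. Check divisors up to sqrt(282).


282 / 2 = 141 (exact division)
282 is NOT prime.

No, 282 is not prime


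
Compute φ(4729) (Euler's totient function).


4729 = 4729
Prime factors: 4729
φ(4729) = 4729 × (1-1/4729)
= 4729 × 4728/4729 = 4728

φ(4729) = 4728


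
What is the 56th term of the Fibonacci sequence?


Sequence: 1, 1, 2, 3, 5, 8, 13, 21, 34, 55, 89, 144, 233, 377, 610, 987, 1597, 2584, 4181, 6765, 10946, 17711, 28657, 46368, 75025, 121393, 196418, 317811, 514229, 832040, 1346269, 2178309, 3524578, 5702887, 9227465, 14930352, 24157817, 39088169, 63245986, 102334155, 165580141, 267914296, 433494437, 701408733, 1134903170, 1836311903, 2971215073, 4807526976, 7778742049, 12586269025, 20365011074, 32951280099, 53316291173, 86267571272, 139583862445, 225851433717
F(56) = 225851433717


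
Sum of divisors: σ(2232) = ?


Divisors of 2232: 1, 2, 3, 4, 6, 8, 9, 12, 18, 24, 31, 36, 62, 72, 93, 124, 186, 248, 279, 372, 558, 744, 1116, 2232
Sum = 1 + 2 + 3 + 4 + 6 + 8 + 9 + 12 + 18 + 24 + 31 + 36 + 62 + 72 + 93 + 124 + 186 + 248 + 279 + 372 + 558 + 744 + 1116 + 2232 = 6240

σ(2232) = 6240


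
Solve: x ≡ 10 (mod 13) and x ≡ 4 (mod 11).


M = 13*11 = 143
M1 = M/13 = 11, M2 = M/11 = 13
M1^(-1) mod 13 = 6, M2^(-1) mod 11 = 6
x = 10*11*6 + 4*13*6 = 972
972 mod 143 = 114
Check: 114 mod 13 = 10 ✓, 114 mod 11 = 4 ✓

x ≡ 114 (mod 143)


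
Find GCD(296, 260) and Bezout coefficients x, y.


Tabular extended Euclidean (each row: r = 296*s + 260*t):
r=296, s=1, t=0
r=260, s=0, t=1
q=1: r=36, s=1, t=-1   [296*(1) + 260*(-1) = 36]
q=7: r=8, s=-7, t=8   [296*(-7) + 260*(8) = 8]
q=4: r=4, s=29, t=-33   [296*(29) + 260*(-33) = 4]
q=2: r=0, s=-65, t=74   [296*(-65) + 260*(74) = 0]
GCD = 4; from the row with r=4: x=29, y=-33
Check: 296*(29) + 260*(-33) = 8584 - 8580 = 4

GCD = 4, x = 29, y = -33


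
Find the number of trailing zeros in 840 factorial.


floor(840/5) = 168
floor(840/25) = 33
floor(840/125) = 6
floor(840/625) = 1
Total = 208

208 trailing zeros


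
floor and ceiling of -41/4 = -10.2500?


-41/4 = -10.2500
floor = -11
ceil = -10

floor = -11, ceil = -10


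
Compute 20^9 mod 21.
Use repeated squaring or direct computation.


20^1 mod 21 = 20
20^2 mod 21 = 1
20^3 mod 21 = 20
20^4 mod 21 = 1
20^5 mod 21 = 20
20^6 mod 21 = 1
20^7 mod 21 = 20
20^8 mod 21 = 1
20^9 mod 21 = 20


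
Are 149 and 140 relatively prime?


Euclidean algorithm:
149 = 1 * 140 + 9
140 = 15 * 9 + 5
9 = 1 * 5 + 4
5 = 1 * 4 + 1
4 = 4 * 1 + 0
GCD(149, 140) = 1

Yes, coprime (GCD = 1)


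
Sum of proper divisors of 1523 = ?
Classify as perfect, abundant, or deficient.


Proper divisors: 1
Sum = 1 = 1
1 < 1523 → deficient

s(1523) = 1 (deficient)


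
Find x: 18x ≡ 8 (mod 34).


GCD(18, 34) = 2 divides 8
Divide: 9x ≡ 4 (mod 17)
x ≡ 8 (mod 17)


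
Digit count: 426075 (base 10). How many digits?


426075 has 6 digits in base 10
floor(log10(426075)) + 1 = floor(5.6295) + 1 = 6

6 digits (base 10)


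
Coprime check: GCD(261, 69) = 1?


Euclidean algorithm:
261 = 3 * 69 + 54
69 = 1 * 54 + 15
54 = 3 * 15 + 9
15 = 1 * 9 + 6
9 = 1 * 6 + 3
6 = 2 * 3 + 0
GCD(261, 69) = 3

No, not coprime (GCD = 3)


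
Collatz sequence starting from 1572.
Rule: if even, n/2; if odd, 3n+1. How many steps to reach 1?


1572 → 786 → 393 → 1180 → 590 → 295 → 886 → 443 → 1330 → 665 → 1996 → 998 → 499 → 1498 → 749 → 2248 → 1124 → 562 → 281 → 844 → 422 → 211 → 634 → 317 → 952 → 476 → 238 → 119 → 358 → 179 → 538 → 269 → 808 → 404 → 202 → 101 → 304 → 152 → 76 → 38 → 19 → 58 → 29 → 88 → 44 → 22 → 11 → 34 → 17 → 52 → 26 → 13 → 40 → 20 → 10 → 5 → 16 → 8 → 4 → 2 → 1
Total steps = 60

60 steps


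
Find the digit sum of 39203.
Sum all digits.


3 + 9 + 2 + 0 + 3 = 17


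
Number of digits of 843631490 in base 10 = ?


843631490 has 9 digits in base 10
floor(log10(843631490)) + 1 = floor(8.9262) + 1 = 9

9 digits (base 10)


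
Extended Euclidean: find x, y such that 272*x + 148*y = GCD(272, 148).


Tabular extended Euclidean (each row: r = 272*s + 148*t):
r=272, s=1, t=0
r=148, s=0, t=1
q=1: r=124, s=1, t=-1   [272*(1) + 148*(-1) = 124]
q=1: r=24, s=-1, t=2   [272*(-1) + 148*(2) = 24]
q=5: r=4, s=6, t=-11   [272*(6) + 148*(-11) = 4]
q=6: r=0, s=-37, t=68   [272*(-37) + 148*(68) = 0]
GCD = 4; from the row with r=4: x=6, y=-11
Check: 272*(6) + 148*(-11) = 1632 - 1628 = 4

GCD = 4, x = 6, y = -11


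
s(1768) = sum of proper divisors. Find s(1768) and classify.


Proper divisors: 1, 2, 4, 8, 13, 17, 26, 34, 52, 68, 104, 136, 221, 442, 884
Sum = 1 + 2 + 4 + 8 + 13 + 17 + 26 + 34 + 52 + 68 + 104 + 136 + 221 + 442 + 884 = 2012
2012 > 1768 → abundant

s(1768) = 2012 (abundant)


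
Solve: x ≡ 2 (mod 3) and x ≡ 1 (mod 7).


M = 3*7 = 21
M1 = M/3 = 7, M2 = M/7 = 3
M1^(-1) mod 3 = 1, M2^(-1) mod 7 = 5
x = 2*7*1 + 1*3*5 = 29
29 mod 21 = 8
Check: 8 mod 3 = 2 ✓, 8 mod 7 = 1 ✓

x ≡ 8 (mod 21)


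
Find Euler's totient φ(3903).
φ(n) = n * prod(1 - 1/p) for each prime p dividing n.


3903 = 3 × 1301
Prime factors: 3, 1301
φ(3903) = 3903 × (1-1/3) × (1-1/1301)
= 3903 × 2/3 × 1300/1301 = 2600

φ(3903) = 2600


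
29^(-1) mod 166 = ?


Use the extended Euclidean algorithm on (166, 29); each row r = 166*s + 29*t:
r=166, s=1, t=0
r=29, s=0, t=1
q=5: r=21, s=1, t=-5   [166*(1) + 29*(-5) = 21]
q=1: r=8, s=-1, t=6   [166*(-1) + 29*(6) = 8]
q=2: r=5, s=3, t=-17   [166*(3) + 29*(-17) = 5]
q=1: r=3, s=-4, t=23   [166*(-4) + 29*(23) = 3]
q=1: r=2, s=7, t=-40   [166*(7) + 29*(-40) = 2]
q=1: r=1, s=-11, t=63   [166*(-11) + 29*(63) = 1]
q=2: r=0, s=29, t=-166   [166*(29) + 29*(-166) = 0]
GCD = 1 with t = 63, so 29*(63) ≡ 1 (mod 166)
Inverse = 63 mod 166 = 63
Check: 29 * 63 = 1827 ≡ 1 (mod 166)

29^(-1) ≡ 63 (mod 166)


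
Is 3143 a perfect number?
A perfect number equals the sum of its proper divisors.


Proper divisors of 3143: 1, 7, 449
Sum = 1 + 7 + 449 = 457

No, 3143 is not perfect (457 ≠ 3143)


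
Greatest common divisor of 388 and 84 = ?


388 = 4 * 84 + 52
84 = 1 * 52 + 32
52 = 1 * 32 + 20
32 = 1 * 20 + 12
20 = 1 * 12 + 8
12 = 1 * 8 + 4
8 = 2 * 4 + 0
GCD = 4


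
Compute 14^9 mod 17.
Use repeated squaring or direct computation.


14^1 mod 17 = 14
14^2 mod 17 = 9
14^3 mod 17 = 7
14^4 mod 17 = 13
14^5 mod 17 = 12
14^6 mod 17 = 15
14^7 mod 17 = 6
14^8 mod 17 = 16
14^9 mod 17 = 3


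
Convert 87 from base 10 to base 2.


87 (base 10) = 87 (decimal)
87 (decimal) = 1010111 (base 2)


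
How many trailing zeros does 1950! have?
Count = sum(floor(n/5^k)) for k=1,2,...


floor(1950/5) = 390
floor(1950/25) = 78
floor(1950/125) = 15
floor(1950/625) = 3
Total = 486

486 trailing zeros


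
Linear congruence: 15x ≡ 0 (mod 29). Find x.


GCD(15, 29) = 1, unique solution
a^(-1) mod 29 = 2
x = 2 * 0 mod 29 = 0

x ≡ 0 (mod 29)


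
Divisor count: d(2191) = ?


2191 = 7^1 × 313^1
d(2191) = (1+1) × (1+1) = 4

4 divisors


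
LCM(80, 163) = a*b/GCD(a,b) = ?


GCD(80, 163) = 1
LCM = 80*163/1 = 13040/1 = 13040

LCM = 13040


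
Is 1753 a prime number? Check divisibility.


Check divisors up to sqrt(1753) = 41.8688
No divisors found.
1753 is prime.

Yes, 1753 is prime


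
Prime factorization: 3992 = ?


3992 / 2 = 1996
1996 / 2 = 998
998 / 2 = 499
499 / 499 = 1
3992 = 2^3 × 499


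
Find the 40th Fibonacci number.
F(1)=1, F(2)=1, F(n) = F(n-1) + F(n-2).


Sequence: 1, 1, 2, 3, 5, 8, 13, 21, 34, 55, 89, 144, 233, 377, 610, 987, 1597, 2584, 4181, 6765, 10946, 17711, 28657, 46368, 75025, 121393, 196418, 317811, 514229, 832040, 1346269, 2178309, 3524578, 5702887, 9227465, 14930352, 24157817, 39088169, 63245986, 102334155
F(40) = 102334155


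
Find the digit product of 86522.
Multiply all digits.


8 × 6 × 5 × 2 × 2 = 960


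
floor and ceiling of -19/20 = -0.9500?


-19/20 = -0.9500
floor = -1
ceil = 0

floor = -1, ceil = 0


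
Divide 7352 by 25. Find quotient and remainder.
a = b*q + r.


7352 = 25 * 294 + 2
Check: 7350 + 2 = 7352

q = 294, r = 2


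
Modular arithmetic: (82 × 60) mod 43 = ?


82 × 60 = 4920
4920 mod 43 = 18


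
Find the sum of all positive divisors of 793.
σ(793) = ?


Divisors of 793: 1, 13, 61, 793
Sum = 1 + 13 + 61 + 793 = 868

σ(793) = 868


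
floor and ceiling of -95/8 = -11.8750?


-95/8 = -11.8750
floor = -12
ceil = -11

floor = -12, ceil = -11


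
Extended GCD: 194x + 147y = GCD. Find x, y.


Tabular extended Euclidean (each row: r = 194*s + 147*t):
r=194, s=1, t=0
r=147, s=0, t=1
q=1: r=47, s=1, t=-1   [194*(1) + 147*(-1) = 47]
q=3: r=6, s=-3, t=4   [194*(-3) + 147*(4) = 6]
q=7: r=5, s=22, t=-29   [194*(22) + 147*(-29) = 5]
q=1: r=1, s=-25, t=33   [194*(-25) + 147*(33) = 1]
q=5: r=0, s=147, t=-194   [194*(147) + 147*(-194) = 0]
GCD = 1; from the row with r=1: x=-25, y=33
Check: 194*(-25) + 147*(33) = -4850 + 4851 = 1

GCD = 1, x = -25, y = 33


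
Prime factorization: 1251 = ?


1251 / 3 = 417
417 / 3 = 139
139 / 139 = 1
1251 = 3^2 × 139


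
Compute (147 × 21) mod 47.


147 × 21 = 3087
3087 mod 47 = 32


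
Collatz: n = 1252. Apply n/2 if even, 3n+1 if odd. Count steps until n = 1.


1252 → 626 → 313 → 940 → 470 → 235 → 706 → 353 → 1060 → 530 → 265 → 796 → 398 → 199 → 598 → 299 → 898 → 449 → 1348 → 674 → 337 → 1012 → 506 → 253 → 760 → 380 → 190 → 95 → 286 → 143 → 430 → 215 → 646 → 323 → 970 → 485 → 1456 → 728 → 364 → 182 → 91 → 274 → 137 → 412 → 206 → 103 → 310 → 155 → 466 → 233 → 700 → 350 → 175 → 526 → 263 → 790 → 395 → 1186 → 593 → 1780 → 890 → 445 → 1336 → 668 → 334 → 167 → 502 → 251 → 754 → 377 → 1132 → 566 → 283 → 850 → 425 → 1276 → 638 → 319 → 958 → 479 → 1438 → 719 → 2158 → 1079 → 3238 → 1619 → 4858 → 2429 → 7288 → 3644 → 1822 → 911 → 2734 → 1367 → 4102 → 2051 → 6154 → 3077 → 9232 → 4616 → 2308 → 1154 → 577 → 1732 → 866 → 433 → 1300 → 650 → 325 → 976 → 488 → 244 → 122 → 61 → 184 → 92 → 46 → 23 → 70 → 35 → 106 → 53 → 160 → 80 → 40 → 20 → 10 → 5 → 16 → 8 → 4 → 2 → 1
Total steps = 132

132 steps


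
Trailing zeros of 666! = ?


floor(666/5) = 133
floor(666/25) = 26
floor(666/125) = 5
floor(666/625) = 1
Total = 165

165 trailing zeros


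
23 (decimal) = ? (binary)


23 (base 10) = 23 (decimal)
23 (decimal) = 10111 (base 2)


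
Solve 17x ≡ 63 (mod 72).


GCD(17, 72) = 1, unique solution
a^(-1) mod 72 = 17
x = 17 * 63 mod 72 = 63

x ≡ 63 (mod 72)


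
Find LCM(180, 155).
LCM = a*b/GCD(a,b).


GCD(180, 155) = 5
LCM = 180*155/5 = 27900/5 = 5580

LCM = 5580


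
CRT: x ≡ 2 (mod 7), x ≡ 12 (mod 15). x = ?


M = 7*15 = 105
M1 = M/7 = 15, M2 = M/15 = 7
M1^(-1) mod 7 = 1, M2^(-1) mod 15 = 13
x = 2*15*1 + 12*7*13 = 1122
1122 mod 105 = 72
Check: 72 mod 7 = 2 ✓, 72 mod 15 = 12 ✓

x ≡ 72 (mod 105)


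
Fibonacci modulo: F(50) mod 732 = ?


F(k) mod 732 for k=1..50:
1, 1, 2, 3, 5, 8, 13, 21, 34, 55, 89, 144, 233, 377, 610, 255, 133, 388, 521, 177, 698, 143, 109, 252, 361, 613, 242, 123, 365, 488, 121, 609, 730, 607, 605, 480, 353, 101, 454, 555, 277, 100, 377, 477, 122, 599, 721, 588, 577, 433
F(50) mod 732 = 433


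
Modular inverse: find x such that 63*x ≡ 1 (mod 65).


Use the extended Euclidean algorithm on (65, 63); each row r = 65*s + 63*t:
r=65, s=1, t=0
r=63, s=0, t=1
q=1: r=2, s=1, t=-1   [65*(1) + 63*(-1) = 2]
q=31: r=1, s=-31, t=32   [65*(-31) + 63*(32) = 1]
q=2: r=0, s=63, t=-65   [65*(63) + 63*(-65) = 0]
GCD = 1 with t = 32, so 63*(32) ≡ 1 (mod 65)
Inverse = 32 mod 65 = 32
Check: 63 * 32 = 2016 ≡ 1 (mod 65)

63^(-1) ≡ 32 (mod 65)


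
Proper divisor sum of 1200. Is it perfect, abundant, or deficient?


Proper divisors: 1, 2, 3, 4, 5, 6, 8, 10, 12, 15, 16, 20, 24, 25, 30, 40, 48, 50, 60, 75, 80, 100, 120, 150, 200, 240, 300, 400, 600
Sum = 1 + 2 + 3 + 4 + 5 + 6 + 8 + 10 + 12 + 15 + 16 + 20 + 24 + 25 + 30 + 40 + 48 + 50 + 60 + 75 + 80 + 100 + 120 + 150 + 200 + 240 + 300 + 400 + 600 = 2644
2644 > 1200 → abundant

s(1200) = 2644 (abundant)


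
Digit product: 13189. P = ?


1 × 3 × 1 × 8 × 9 = 216


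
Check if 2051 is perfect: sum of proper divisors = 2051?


Proper divisors of 2051: 1, 7, 293
Sum = 1 + 7 + 293 = 301

No, 2051 is not perfect (301 ≠ 2051)


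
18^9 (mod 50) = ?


18^1 mod 50 = 18
18^2 mod 50 = 24
18^3 mod 50 = 32
18^4 mod 50 = 26
18^5 mod 50 = 18
18^6 mod 50 = 24
18^7 mod 50 = 32
18^8 mod 50 = 26
18^9 mod 50 = 18


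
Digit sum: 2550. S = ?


2 + 5 + 5 + 0 = 12


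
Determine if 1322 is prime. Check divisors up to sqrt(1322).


1322 / 2 = 661 (exact division)
1322 is NOT prime.

No, 1322 is not prime


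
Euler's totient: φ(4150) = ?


4150 = 2 × 5^2 × 83
Prime factors: 2, 5, 83
φ(4150) = 4150 × (1-1/2) × (1-1/5) × (1-1/83)
= 4150 × 1/2 × 4/5 × 82/83 = 1640

φ(4150) = 1640


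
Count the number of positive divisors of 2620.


2620 = 2^2 × 5^1 × 131^1
d(2620) = (2+1) × (1+1) × (1+1) = 12

12 divisors


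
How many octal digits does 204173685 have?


204173685 in base 8 = 1412670565
Number of digits = 10

10 digits (base 8)


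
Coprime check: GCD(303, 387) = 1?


Euclidean algorithm:
387 = 1 * 303 + 84
303 = 3 * 84 + 51
84 = 1 * 51 + 33
51 = 1 * 33 + 18
33 = 1 * 18 + 15
18 = 1 * 15 + 3
15 = 5 * 3 + 0
GCD(303, 387) = 3

No, not coprime (GCD = 3)


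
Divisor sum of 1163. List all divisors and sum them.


Divisors of 1163: 1, 1163
Sum = 1 + 1163 = 1164

σ(1163) = 1164


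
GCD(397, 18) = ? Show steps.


397 = 22 * 18 + 1
18 = 18 * 1 + 0
GCD = 1


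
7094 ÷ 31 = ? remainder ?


7094 = 31 * 228 + 26
Check: 7068 + 26 = 7094

q = 228, r = 26


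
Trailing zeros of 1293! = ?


floor(1293/5) = 258
floor(1293/25) = 51
floor(1293/125) = 10
floor(1293/625) = 2
Total = 321

321 trailing zeros


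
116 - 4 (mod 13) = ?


116 - 4 = 112
112 mod 13 = 8


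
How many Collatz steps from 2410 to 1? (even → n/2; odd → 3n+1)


2410 → 1205 → 3616 → 1808 → 904 → 452 → 226 → 113 → 340 → 170 → 85 → 256 → 128 → 64 → 32 → 16 → 8 → 4 → 2 → 1
Total steps = 19

19 steps
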